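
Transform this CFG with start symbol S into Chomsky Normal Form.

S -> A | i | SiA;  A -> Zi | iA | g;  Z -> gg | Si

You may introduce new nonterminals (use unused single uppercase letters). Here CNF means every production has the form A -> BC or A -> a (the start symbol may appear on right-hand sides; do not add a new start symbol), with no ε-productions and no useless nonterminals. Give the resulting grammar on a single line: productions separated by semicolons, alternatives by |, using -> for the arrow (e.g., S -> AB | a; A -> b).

S -> g | i | BA | SD | ZB; A -> g | BA | ZB; B -> i; C -> g; D -> BA; Z -> CC | SB

No ε-productions.
After unit-elimination: S -> g | i | Zi | iA | SiA; A -> g | Zi | iA; Z -> Si | gg.
TERM: introduce C -> g, B -> i and substitute in every rule of length ≥2.
BIN: S -> SBA becomes S -> SD, D -> BA.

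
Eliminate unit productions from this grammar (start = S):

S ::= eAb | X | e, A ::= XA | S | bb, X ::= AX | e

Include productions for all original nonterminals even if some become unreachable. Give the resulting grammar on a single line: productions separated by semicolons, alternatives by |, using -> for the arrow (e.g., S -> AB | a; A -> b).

Unit productions: A->S, S->X.
Unit pairs (A ⇒* B via units): (A,S), (A,X), (S,X).
S: inherits non-unit rules of {S, X} → AX | e | eAb.
A: inherits non-unit rules of {A, S, X} → AX | XA | bb | e | eAb.
X: inherits non-unit rules of {X} → AX | e.

S -> e | AX | eAb; A -> e | AX | XA | bb | eAb; X -> e | AX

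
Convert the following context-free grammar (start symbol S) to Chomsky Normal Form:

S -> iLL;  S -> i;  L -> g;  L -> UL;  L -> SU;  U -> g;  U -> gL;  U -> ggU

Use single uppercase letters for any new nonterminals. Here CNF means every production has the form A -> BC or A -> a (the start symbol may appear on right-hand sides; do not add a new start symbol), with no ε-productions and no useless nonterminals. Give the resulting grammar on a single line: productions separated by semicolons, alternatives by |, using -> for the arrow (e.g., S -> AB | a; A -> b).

No ε-productions.
No unit productions to eliminate.
TERM: introduce B -> g, A -> i and substitute in every rule of length ≥2.
BIN: S -> ALL becomes S -> AC, C -> LL; U -> BBU becomes U -> BD, D -> BU.

S -> i | AC; A -> i; B -> g; C -> LL; D -> BU; L -> g | SU | UL; U -> g | BD | BL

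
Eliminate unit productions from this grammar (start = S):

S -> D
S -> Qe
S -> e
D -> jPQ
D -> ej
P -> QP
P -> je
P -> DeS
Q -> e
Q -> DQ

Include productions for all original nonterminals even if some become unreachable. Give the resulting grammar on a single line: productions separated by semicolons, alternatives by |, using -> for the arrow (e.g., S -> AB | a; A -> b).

S -> e | Qe | ej | jPQ; D -> ej | jPQ; P -> QP | je | DeS; Q -> e | DQ

Unit productions: S->D.
Unit pairs (A ⇒* B via units): (S,D).
S: inherits non-unit rules of {D, S} → Qe | e | ej | jPQ.
D: inherits non-unit rules of {D} → ej | jPQ.
P: inherits non-unit rules of {P} → DeS | QP | je.
Q: inherits non-unit rules of {Q} → DQ | e.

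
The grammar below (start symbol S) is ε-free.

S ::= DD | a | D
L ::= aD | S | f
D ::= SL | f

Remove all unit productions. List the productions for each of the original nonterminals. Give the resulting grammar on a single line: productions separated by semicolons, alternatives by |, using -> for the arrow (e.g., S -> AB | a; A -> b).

S -> a | f | DD | SL; D -> f | SL; L -> a | f | DD | SL | aD

Unit productions: L->S, S->D.
Unit pairs (A ⇒* B via units): (L,D), (L,S), (S,D).
S: inherits non-unit rules of {D, S} → DD | SL | a | f.
D: inherits non-unit rules of {D} → SL | f.
L: inherits non-unit rules of {D, L, S} → DD | SL | a | aD | f.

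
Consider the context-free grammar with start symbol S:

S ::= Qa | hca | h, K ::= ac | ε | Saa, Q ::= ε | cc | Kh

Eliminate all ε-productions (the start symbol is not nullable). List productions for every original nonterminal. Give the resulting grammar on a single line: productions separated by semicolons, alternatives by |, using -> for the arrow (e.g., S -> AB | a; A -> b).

Nullable set: {K, Q}.
S -> Qa: Q nullable, giving Qa | a.
Drop K -> ε.
Drop Q -> ε.
Q -> Kh: K nullable, giving Kh | h.
Unchanged (no nullable symbols): S -> h; S -> hca; K -> Saa; K -> ac; Q -> cc.

S -> a | h | Qa | hca; K -> ac | Saa; Q -> h | Kh | cc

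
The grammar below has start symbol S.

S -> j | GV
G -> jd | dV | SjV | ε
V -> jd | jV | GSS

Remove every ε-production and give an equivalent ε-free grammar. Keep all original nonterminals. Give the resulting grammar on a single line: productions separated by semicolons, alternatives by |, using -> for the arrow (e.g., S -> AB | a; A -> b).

Nullable set: {G}.
S -> GV: G nullable, giving GV | V.
Drop G -> ε.
V -> GSS: G nullable, giving GSS | SS.
Unchanged (no nullable symbols): S -> j; G -> SjV; G -> dV; G -> jd; V -> jV; V -> jd.

S -> V | j | GV; G -> dV | jd | SjV; V -> SS | jV | jd | GSS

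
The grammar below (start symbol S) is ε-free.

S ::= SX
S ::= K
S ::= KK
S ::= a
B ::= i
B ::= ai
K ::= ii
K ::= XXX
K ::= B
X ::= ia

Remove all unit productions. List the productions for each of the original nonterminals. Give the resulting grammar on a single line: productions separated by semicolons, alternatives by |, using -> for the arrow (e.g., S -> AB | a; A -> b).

Unit productions: K->B, S->K.
Unit pairs (A ⇒* B via units): (K,B), (S,B), (S,K).
S: inherits non-unit rules of {B, K, S} → KK | SX | XXX | a | ai | i | ii.
B: inherits non-unit rules of {B} → ai | i.
K: inherits non-unit rules of {B, K} → XXX | ai | i | ii.
X: inherits non-unit rules of {X} → ia.

S -> a | i | KK | SX | ai | ii | XXX; B -> i | ai; K -> i | ai | ii | XXX; X -> ia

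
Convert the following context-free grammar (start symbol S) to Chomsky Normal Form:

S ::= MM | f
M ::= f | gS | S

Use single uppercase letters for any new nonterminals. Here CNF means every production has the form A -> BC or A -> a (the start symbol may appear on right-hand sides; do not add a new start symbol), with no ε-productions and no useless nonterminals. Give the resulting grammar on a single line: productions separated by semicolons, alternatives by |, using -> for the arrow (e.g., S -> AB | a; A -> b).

S -> f | MM; A -> g; M -> f | AS | MM

No ε-productions.
After unit-elimination: S -> f | MM; M -> f | MM | gS.
TERM: introduce A -> g and substitute in every rule of length ≥2.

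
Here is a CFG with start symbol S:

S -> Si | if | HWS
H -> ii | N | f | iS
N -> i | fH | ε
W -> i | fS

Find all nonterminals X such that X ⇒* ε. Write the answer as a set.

{H, N}

Directly nullable (have an ε-rule): {N}.
H is nullable via H -> N (every symbol on the right is already known nullable).
Not nullable: S, W — each has a terminal in every rule's right-hand side or depends on a non-nullable symbol.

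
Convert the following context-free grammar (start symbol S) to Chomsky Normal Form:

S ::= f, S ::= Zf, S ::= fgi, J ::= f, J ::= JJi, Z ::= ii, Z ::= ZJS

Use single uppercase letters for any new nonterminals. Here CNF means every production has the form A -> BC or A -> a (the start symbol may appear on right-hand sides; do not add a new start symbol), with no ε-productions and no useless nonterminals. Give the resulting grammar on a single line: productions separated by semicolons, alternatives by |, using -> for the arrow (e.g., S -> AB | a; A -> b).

S -> f | BE | ZB; A -> i; B -> f; C -> g; D -> JA; E -> CA; F -> JS; J -> f | JD; Z -> AA | ZF

No ε-productions.
No unit productions to eliminate.
TERM: introduce B -> f, C -> g, A -> i and substitute in every rule of length ≥2.
BIN: J -> JJA becomes J -> JD, D -> JA; S -> BCA becomes S -> BE, E -> CA; Z -> ZJS becomes Z -> ZF, F -> JS.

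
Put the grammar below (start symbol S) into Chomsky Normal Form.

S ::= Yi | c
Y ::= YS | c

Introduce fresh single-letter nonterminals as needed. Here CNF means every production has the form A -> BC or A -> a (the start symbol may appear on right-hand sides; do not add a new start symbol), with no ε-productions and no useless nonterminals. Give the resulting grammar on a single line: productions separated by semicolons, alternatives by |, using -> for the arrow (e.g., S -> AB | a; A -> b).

No ε-productions.
No unit productions to eliminate.
TERM: introduce A -> i and substitute in every rule of length ≥2.

S -> c | YA; A -> i; Y -> c | YS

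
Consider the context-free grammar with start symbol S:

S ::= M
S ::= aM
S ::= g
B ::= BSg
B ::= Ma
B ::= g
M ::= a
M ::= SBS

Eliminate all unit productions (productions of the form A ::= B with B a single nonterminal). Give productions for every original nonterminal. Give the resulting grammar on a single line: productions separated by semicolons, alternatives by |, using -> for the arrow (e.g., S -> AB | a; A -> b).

S -> a | g | aM | SBS; B -> g | Ma | BSg; M -> a | SBS

Unit productions: S->M.
Unit pairs (A ⇒* B via units): (S,M).
S: inherits non-unit rules of {M, S} → SBS | a | aM | g.
B: inherits non-unit rules of {B} → BSg | Ma | g.
M: inherits non-unit rules of {M} → SBS | a.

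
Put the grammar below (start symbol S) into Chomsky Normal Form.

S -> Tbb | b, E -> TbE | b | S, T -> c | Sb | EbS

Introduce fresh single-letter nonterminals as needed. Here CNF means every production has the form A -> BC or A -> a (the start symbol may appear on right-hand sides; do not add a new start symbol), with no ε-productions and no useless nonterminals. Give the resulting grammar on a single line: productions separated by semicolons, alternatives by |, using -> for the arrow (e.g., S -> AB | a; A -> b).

S -> b | TD; A -> b; B -> AA; C -> AE; D -> AA; E -> b | TB | TC; F -> AS; T -> c | EF | SA

No ε-productions.
After unit-elimination: S -> b | Tbb; E -> b | TbE | Tbb; T -> c | Sb | EbS.
TERM: introduce A -> b and substitute in every rule of length ≥2.
BIN: E -> TAA becomes E -> TB, B -> AA; E -> TAE becomes E -> TC, C -> AE; S -> TAA becomes S -> TD, D -> AA; T -> EAS becomes T -> EF, F -> AS.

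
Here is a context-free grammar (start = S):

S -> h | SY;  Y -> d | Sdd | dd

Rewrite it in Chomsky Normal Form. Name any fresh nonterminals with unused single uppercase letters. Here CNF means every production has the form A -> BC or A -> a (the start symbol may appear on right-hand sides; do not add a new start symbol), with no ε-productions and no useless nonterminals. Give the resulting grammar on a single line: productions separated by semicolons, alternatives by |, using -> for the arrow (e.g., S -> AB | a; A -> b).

S -> h | SY; A -> d; B -> AA; Y -> d | AA | SB

No ε-productions.
No unit productions to eliminate.
TERM: introduce A -> d and substitute in every rule of length ≥2.
BIN: Y -> SAA becomes Y -> SB, B -> AA.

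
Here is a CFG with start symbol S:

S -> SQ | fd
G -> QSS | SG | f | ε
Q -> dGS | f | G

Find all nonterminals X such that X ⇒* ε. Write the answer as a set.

{G, Q}

Directly nullable (have an ε-rule): {G}.
Q is nullable via Q -> G (every symbol on the right is already known nullable).
Not nullable: S — each has a terminal in every rule's right-hand side or depends on a non-nullable symbol.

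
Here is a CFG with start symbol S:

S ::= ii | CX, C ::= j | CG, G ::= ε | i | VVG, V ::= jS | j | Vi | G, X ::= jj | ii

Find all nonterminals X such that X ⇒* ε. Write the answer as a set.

{G, V}

Directly nullable (have an ε-rule): {G}.
V is nullable via V -> G (every symbol on the right is already known nullable).
Not nullable: C, S, X — each has a terminal in every rule's right-hand side or depends on a non-nullable symbol.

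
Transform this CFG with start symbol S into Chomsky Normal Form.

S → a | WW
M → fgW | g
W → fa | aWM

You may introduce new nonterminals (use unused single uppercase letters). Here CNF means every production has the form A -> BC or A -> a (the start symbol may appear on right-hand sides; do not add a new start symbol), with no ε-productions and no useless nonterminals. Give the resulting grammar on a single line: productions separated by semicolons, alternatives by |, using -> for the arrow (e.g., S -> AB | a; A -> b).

S -> a | WW; A -> f; B -> g; C -> a; D -> BW; E -> WM; M -> g | AD; W -> AC | CE

No ε-productions.
No unit productions to eliminate.
TERM: introduce C -> a, A -> f, B -> g and substitute in every rule of length ≥2.
BIN: M -> ABW becomes M -> AD, D -> BW; W -> CWM becomes W -> CE, E -> WM.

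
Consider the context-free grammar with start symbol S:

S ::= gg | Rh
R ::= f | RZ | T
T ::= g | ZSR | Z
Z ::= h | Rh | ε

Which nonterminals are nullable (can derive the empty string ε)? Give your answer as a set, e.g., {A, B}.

{R, T, Z}

Directly nullable (have an ε-rule): {Z}.
T is nullable via T -> Z (every symbol on the right is already known nullable).
R is nullable via R -> T (every symbol on the right is already known nullable).
Not nullable: S — each has a terminal in every rule's right-hand side or depends on a non-nullable symbol.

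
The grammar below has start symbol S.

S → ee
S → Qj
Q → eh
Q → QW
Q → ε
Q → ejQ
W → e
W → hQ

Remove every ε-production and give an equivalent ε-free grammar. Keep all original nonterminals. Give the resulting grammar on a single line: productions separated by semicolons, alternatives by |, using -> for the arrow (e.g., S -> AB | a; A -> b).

S -> j | Qj | ee; Q -> W | QW | eh | ej | ejQ; W -> e | h | hQ

Nullable set: {Q}.
S -> Qj: Q nullable, giving Qj | j.
Drop Q -> ε.
Q -> QW: Q nullable, giving QW | W.
Q -> ejQ: Q nullable, giving ej | ejQ.
W -> hQ: Q nullable, giving h | hQ.
Unchanged (no nullable symbols): S -> ee; Q -> eh; W -> e.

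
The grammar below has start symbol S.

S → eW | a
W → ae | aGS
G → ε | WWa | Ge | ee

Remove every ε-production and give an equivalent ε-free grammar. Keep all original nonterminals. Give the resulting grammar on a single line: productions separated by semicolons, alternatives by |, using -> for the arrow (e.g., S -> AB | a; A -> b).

Nullable set: {G}.
Drop G -> ε.
G -> Ge: G nullable, giving Ge | e.
W -> aGS: G nullable, giving aGS | aS.
Unchanged (no nullable symbols): S -> a; S -> eW; G -> WWa; G -> ee; W -> ae.

S -> a | eW; G -> e | Ge | ee | WWa; W -> aS | ae | aGS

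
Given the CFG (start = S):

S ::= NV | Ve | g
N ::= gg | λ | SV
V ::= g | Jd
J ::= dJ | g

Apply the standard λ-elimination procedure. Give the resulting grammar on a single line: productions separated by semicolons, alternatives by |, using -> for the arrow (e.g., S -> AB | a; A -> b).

S -> V | g | NV | Ve; J -> g | dJ; N -> SV | gg; V -> g | Jd

Nullable set: {N}.
S -> NV: N nullable, giving NV | V.
Drop N -> λ.
Unchanged (no nullable symbols): S -> Ve; S -> g; J -> dJ; J -> g; N -> SV; N -> gg; V -> Jd; V -> g.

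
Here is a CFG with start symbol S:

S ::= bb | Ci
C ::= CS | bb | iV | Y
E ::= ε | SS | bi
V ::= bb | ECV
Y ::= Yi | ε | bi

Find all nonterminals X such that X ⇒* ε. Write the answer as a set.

{C, E, Y}

Directly nullable (have an ε-rule): {E, Y}.
C is nullable via C -> Y (every symbol on the right is already known nullable).
Not nullable: S, V — each has a terminal in every rule's right-hand side or depends on a non-nullable symbol.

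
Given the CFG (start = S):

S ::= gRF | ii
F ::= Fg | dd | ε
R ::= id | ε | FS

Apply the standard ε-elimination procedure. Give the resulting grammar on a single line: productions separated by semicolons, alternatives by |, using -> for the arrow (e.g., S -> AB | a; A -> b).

S -> g | gF | gR | ii | gRF; F -> g | Fg | dd; R -> S | FS | id

Nullable set: {F, R}.
S -> gRF: R, F nullable, giving g | gF | gR | gRF.
Drop F -> ε.
F -> Fg: F nullable, giving Fg | g.
Drop R -> ε.
R -> FS: F nullable, giving FS | S.
Unchanged (no nullable symbols): S -> ii; F -> dd; R -> id.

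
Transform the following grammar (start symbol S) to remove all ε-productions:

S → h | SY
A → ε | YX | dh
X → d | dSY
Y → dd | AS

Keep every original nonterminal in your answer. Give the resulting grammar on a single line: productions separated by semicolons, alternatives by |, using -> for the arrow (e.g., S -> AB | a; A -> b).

S -> h | SY; A -> YX | dh; X -> d | dSY; Y -> S | AS | dd

Nullable set: {A}.
Drop A -> ε.
Y -> AS: A nullable, giving AS | S.
Unchanged (no nullable symbols): S -> SY; S -> h; A -> YX; A -> dh; X -> d; X -> dSY; Y -> dd.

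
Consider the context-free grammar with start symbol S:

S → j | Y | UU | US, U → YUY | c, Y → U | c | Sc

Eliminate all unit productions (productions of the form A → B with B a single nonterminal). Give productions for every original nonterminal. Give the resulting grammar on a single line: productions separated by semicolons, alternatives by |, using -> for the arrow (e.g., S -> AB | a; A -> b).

Unit productions: S->Y, Y->U.
Unit pairs (A ⇒* B via units): (S,U), (S,Y), (Y,U).
S: inherits non-unit rules of {S, U, Y} → Sc | US | UU | YUY | c | j.
U: inherits non-unit rules of {U} → YUY | c.
Y: inherits non-unit rules of {U, Y} → Sc | YUY | c.

S -> c | j | Sc | US | UU | YUY; U -> c | YUY; Y -> c | Sc | YUY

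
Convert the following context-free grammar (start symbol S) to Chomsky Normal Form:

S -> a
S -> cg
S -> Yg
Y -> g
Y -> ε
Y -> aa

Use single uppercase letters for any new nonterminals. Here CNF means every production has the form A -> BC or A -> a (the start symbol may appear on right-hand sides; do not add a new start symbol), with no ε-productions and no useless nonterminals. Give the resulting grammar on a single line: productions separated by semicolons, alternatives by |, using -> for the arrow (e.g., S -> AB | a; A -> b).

S -> a | g | BA | YA; A -> g; B -> c; C -> a; Y -> g | CC

Nullable: {Y}; after ε-elimination: S -> a | g | Yg | cg; Y -> g | aa.
No unit productions to eliminate.
TERM: introduce C -> a, B -> c, A -> g and substitute in every rule of length ≥2.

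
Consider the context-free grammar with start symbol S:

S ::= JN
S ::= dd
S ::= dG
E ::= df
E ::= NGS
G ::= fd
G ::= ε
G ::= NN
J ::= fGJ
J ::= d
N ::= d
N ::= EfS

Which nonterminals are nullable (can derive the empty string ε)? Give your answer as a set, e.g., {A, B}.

Directly nullable (have an ε-rule): {G}.
Not nullable: E, J, N, S — each has a terminal in every rule's right-hand side or depends on a non-nullable symbol.

{G}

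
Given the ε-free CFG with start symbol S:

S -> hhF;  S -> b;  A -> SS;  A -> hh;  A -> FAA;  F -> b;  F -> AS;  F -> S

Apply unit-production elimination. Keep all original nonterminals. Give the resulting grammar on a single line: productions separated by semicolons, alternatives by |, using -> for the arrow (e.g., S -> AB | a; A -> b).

S -> b | hhF; A -> SS | hh | FAA; F -> b | AS | hhF

Unit productions: F->S.
Unit pairs (A ⇒* B via units): (F,S).
S: inherits non-unit rules of {S} → b | hhF.
A: inherits non-unit rules of {A} → FAA | SS | hh.
F: inherits non-unit rules of {F, S} → AS | b | hhF.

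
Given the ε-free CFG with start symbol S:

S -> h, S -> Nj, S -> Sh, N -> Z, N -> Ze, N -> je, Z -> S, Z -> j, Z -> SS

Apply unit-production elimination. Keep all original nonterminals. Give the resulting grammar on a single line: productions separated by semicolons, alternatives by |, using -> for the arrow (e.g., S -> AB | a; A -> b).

Unit productions: N->Z, Z->S.
Unit pairs (A ⇒* B via units): (N,S), (N,Z), (Z,S).
S: inherits non-unit rules of {S} → Nj | Sh | h.
N: inherits non-unit rules of {N, S, Z} → Nj | SS | Sh | Ze | h | j | je.
Z: inherits non-unit rules of {S, Z} → Nj | SS | Sh | h | j.

S -> h | Nj | Sh; N -> h | j | Nj | SS | Sh | Ze | je; Z -> h | j | Nj | SS | Sh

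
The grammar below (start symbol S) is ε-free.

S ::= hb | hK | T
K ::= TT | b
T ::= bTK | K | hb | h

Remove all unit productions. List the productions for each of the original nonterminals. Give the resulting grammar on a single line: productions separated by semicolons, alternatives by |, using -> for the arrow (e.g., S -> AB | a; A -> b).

Unit productions: S->T, T->K.
Unit pairs (A ⇒* B via units): (S,K), (S,T), (T,K).
S: inherits non-unit rules of {K, S, T} → TT | b | bTK | h | hK | hb.
K: inherits non-unit rules of {K} → TT | b.
T: inherits non-unit rules of {K, T} → TT | b | bTK | h | hb.

S -> b | h | TT | hK | hb | bTK; K -> b | TT; T -> b | h | TT | hb | bTK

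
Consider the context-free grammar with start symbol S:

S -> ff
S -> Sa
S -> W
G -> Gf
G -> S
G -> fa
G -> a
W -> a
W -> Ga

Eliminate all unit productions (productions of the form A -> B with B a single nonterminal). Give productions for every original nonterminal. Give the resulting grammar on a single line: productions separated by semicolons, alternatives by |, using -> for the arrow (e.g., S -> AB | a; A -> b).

S -> a | Ga | Sa | ff; G -> a | Ga | Gf | Sa | fa | ff; W -> a | Ga

Unit productions: G->S, S->W.
Unit pairs (A ⇒* B via units): (G,S), (G,W), (S,W).
S: inherits non-unit rules of {S, W} → Ga | Sa | a | ff.
G: inherits non-unit rules of {G, S, W} → Ga | Gf | Sa | a | fa | ff.
W: inherits non-unit rules of {W} → Ga | a.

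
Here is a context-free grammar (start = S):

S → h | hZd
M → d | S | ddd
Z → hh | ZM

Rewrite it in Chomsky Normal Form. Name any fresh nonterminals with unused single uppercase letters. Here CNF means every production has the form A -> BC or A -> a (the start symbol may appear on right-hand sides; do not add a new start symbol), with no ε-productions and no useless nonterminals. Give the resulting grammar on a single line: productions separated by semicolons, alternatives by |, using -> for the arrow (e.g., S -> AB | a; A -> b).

No ε-productions.
After unit-elimination: S -> h | hZd; M -> d | h | ddd | hZd; Z -> ZM | hh.
TERM: introduce A -> d, B -> h and substitute in every rule of length ≥2.
BIN: M -> AAA becomes M -> AC, C -> AA; M -> BZA becomes M -> BD, D -> ZA; S -> BZA becomes S -> BE, E -> ZA.

S -> h | BE; A -> d; B -> h; C -> AA; D -> ZA; E -> ZA; M -> d | h | AC | BD; Z -> BB | ZM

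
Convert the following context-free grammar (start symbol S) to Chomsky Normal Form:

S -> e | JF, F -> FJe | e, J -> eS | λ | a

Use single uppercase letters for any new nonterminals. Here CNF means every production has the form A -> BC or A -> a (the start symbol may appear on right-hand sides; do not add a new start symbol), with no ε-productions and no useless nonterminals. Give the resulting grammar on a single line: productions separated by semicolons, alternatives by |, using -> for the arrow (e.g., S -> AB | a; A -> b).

S -> e | FA | FC | JF; A -> e; B -> JA; C -> JA; F -> e | FA | FB; J -> a | AS

Nullable: {J}; after ε-elimination: S -> F | e | JF; F -> e | Fe | FJe; J -> a | eS.
After unit-elimination: S -> e | Fe | JF | FJe; F -> e | Fe | FJe; J -> a | eS.
TERM: introduce A -> e and substitute in every rule of length ≥2.
BIN: F -> FJA becomes F -> FB, B -> JA; S -> FJA becomes S -> FC, C -> JA.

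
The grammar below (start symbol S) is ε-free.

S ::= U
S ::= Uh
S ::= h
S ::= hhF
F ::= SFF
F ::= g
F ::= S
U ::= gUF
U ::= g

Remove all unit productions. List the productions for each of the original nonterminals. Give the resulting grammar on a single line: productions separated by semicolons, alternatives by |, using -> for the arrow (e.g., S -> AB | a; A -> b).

S -> g | h | Uh | gUF | hhF; F -> g | h | Uh | SFF | gUF | hhF; U -> g | gUF

Unit productions: F->S, S->U.
Unit pairs (A ⇒* B via units): (F,S), (F,U), (S,U).
S: inherits non-unit rules of {S, U} → Uh | g | gUF | h | hhF.
F: inherits non-unit rules of {F, S, U} → SFF | Uh | g | gUF | h | hhF.
U: inherits non-unit rules of {U} → g | gUF.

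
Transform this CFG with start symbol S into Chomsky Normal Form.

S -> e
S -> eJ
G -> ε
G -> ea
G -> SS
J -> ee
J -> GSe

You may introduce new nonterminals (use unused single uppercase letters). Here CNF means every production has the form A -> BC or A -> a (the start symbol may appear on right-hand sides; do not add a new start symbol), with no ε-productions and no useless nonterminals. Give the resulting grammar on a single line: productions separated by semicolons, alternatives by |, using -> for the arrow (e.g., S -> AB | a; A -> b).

S -> e | AJ; A -> e; B -> a; C -> SA; G -> AB | SS; J -> AA | GC | SA

Nullable: {G}; after ε-elimination: S -> e | eJ; G -> SS | ea; J -> Se | ee | GSe.
No unit productions to eliminate.
TERM: introduce B -> a, A -> e and substitute in every rule of length ≥2.
BIN: J -> GSA becomes J -> GC, C -> SA.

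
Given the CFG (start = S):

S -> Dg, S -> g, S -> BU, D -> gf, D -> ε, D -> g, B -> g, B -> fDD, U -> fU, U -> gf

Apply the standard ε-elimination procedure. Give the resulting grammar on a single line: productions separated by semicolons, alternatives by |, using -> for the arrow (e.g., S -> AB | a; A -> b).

S -> g | BU | Dg; B -> f | g | fD | fDD; D -> g | gf; U -> fU | gf

Nullable set: {D}.
S -> Dg: D nullable, giving Dg | g.
B -> fDD: D, D nullable, giving f | fD | fDD.
Drop D -> ε.
Unchanged (no nullable symbols): S -> BU; S -> g; B -> g; D -> g; D -> gf; U -> fU; U -> gf.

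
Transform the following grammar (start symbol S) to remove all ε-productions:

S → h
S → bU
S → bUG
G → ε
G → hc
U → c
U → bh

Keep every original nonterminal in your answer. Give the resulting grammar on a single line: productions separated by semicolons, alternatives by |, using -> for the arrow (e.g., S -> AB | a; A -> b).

S -> h | bU | bUG; G -> hc; U -> c | bh

Nullable set: {G}.
S -> bUG: G nullable, giving bU | bUG.
Drop G -> ε.
Unchanged (no nullable symbols): S -> bU; S -> h; G -> hc; U -> bh; U -> c.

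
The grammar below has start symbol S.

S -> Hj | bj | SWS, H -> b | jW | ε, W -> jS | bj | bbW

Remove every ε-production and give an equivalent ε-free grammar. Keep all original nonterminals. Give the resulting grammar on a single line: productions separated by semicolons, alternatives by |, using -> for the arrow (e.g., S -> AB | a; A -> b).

Nullable set: {H}.
S -> Hj: H nullable, giving Hj | j.
Drop H -> ε.
Unchanged (no nullable symbols): S -> SWS; S -> bj; H -> b; H -> jW; W -> bbW; W -> bj; W -> jS.

S -> j | Hj | bj | SWS; H -> b | jW; W -> bj | jS | bbW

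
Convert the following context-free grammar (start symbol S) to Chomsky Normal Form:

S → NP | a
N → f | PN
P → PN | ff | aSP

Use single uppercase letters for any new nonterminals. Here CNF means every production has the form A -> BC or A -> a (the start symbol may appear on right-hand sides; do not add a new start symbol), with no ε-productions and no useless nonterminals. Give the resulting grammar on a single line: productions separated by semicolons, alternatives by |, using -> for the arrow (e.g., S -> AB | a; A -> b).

No ε-productions.
No unit productions to eliminate.
TERM: introduce A -> a, B -> f and substitute in every rule of length ≥2.
BIN: P -> ASP becomes P -> AC, C -> SP.

S -> a | NP; A -> a; B -> f; C -> SP; N -> f | PN; P -> AC | BB | PN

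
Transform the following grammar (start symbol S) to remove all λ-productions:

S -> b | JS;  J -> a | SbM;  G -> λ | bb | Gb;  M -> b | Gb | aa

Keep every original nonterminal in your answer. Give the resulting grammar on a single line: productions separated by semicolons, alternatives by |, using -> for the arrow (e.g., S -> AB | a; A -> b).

Nullable set: {G}.
Drop G -> λ.
G -> Gb: G nullable, giving Gb | b.
M -> Gb: G nullable, giving Gb | b.
Unchanged (no nullable symbols): S -> JS; S -> b; G -> bb; J -> SbM; J -> a; M -> aa; M -> b.

S -> b | JS; G -> b | Gb | bb; J -> a | SbM; M -> b | Gb | aa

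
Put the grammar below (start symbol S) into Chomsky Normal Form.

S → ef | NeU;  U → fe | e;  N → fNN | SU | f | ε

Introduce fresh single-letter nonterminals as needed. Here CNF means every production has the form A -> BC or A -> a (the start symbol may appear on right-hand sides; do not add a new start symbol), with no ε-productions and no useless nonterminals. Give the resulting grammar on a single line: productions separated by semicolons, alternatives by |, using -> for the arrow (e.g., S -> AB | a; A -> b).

Nullable: {N}; after ε-elimination: S -> eU | ef | NeU; N -> f | SU | fN | fNN; U -> e | fe.
No unit productions to eliminate.
TERM: introduce B -> e, A -> f and substitute in every rule of length ≥2.
BIN: N -> ANN becomes N -> AC, C -> NN; S -> NBU becomes S -> ND, D -> BU.

S -> BA | BU | ND; A -> f; B -> e; C -> NN; D -> BU; N -> f | AC | AN | SU; U -> e | AB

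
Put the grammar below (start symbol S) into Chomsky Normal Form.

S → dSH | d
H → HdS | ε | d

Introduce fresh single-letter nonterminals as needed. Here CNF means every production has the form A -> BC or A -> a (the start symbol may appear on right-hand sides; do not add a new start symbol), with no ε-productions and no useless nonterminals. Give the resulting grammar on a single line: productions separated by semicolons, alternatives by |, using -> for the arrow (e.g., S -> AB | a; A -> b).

S -> d | AC | AS; A -> d; B -> AS; C -> SH; H -> d | AS | HB

Nullable: {H}; after ε-elimination: S -> d | dS | dSH; H -> d | dS | HdS.
No unit productions to eliminate.
TERM: introduce A -> d and substitute in every rule of length ≥2.
BIN: H -> HAS becomes H -> HB, B -> AS; S -> ASH becomes S -> AC, C -> SH.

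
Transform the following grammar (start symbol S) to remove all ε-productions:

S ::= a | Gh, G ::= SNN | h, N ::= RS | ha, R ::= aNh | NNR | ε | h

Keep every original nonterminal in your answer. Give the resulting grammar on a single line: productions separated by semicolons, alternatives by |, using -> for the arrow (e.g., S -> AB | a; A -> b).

S -> a | Gh; G -> h | SNN; N -> S | RS | ha; R -> h | NN | NNR | aNh

Nullable set: {R}.
N -> RS: R nullable, giving RS | S.
Drop R -> ε.
R -> NNR: R nullable, giving NN | NNR.
Unchanged (no nullable symbols): S -> Gh; S -> a; G -> SNN; G -> h; N -> ha; R -> aNh; R -> h.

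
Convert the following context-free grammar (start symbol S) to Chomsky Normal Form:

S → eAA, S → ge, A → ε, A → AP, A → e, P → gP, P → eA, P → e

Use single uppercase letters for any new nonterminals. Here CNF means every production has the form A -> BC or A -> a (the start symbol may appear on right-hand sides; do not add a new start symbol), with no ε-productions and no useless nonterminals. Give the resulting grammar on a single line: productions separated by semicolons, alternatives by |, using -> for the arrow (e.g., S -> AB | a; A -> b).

Nullable: {A}; after ε-elimination: S -> e | eA | ge | eAA; A -> P | e | AP; P -> e | eA | gP.
After unit-elimination: S -> e | eA | ge | eAA; A -> e | AP | eA | gP; P -> e | eA | gP.
TERM: introduce B -> e, C -> g and substitute in every rule of length ≥2.
BIN: S -> BAA becomes S -> BD, D -> AA.

S -> e | BA | BD | CB; A -> e | AP | BA | CP; B -> e; C -> g; D -> AA; P -> e | BA | CP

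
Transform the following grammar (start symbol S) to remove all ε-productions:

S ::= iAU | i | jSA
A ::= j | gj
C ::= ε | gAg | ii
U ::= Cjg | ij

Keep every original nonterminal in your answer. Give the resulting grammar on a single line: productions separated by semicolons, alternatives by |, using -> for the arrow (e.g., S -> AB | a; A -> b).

Nullable set: {C}.
Drop C -> ε.
U -> Cjg: C nullable, giving Cjg | jg.
Unchanged (no nullable symbols): S -> i; S -> iAU; S -> jSA; A -> gj; A -> j; C -> gAg; C -> ii; U -> ij.

S -> i | iAU | jSA; A -> j | gj; C -> ii | gAg; U -> ij | jg | Cjg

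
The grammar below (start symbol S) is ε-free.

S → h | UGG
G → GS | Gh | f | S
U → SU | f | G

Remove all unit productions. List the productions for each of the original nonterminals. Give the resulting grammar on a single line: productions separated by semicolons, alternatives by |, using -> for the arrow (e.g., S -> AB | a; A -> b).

Unit productions: G->S, U->G.
Unit pairs (A ⇒* B via units): (G,S), (U,G), (U,S).
S: inherits non-unit rules of {S} → UGG | h.
G: inherits non-unit rules of {G, S} → GS | Gh | UGG | f | h.
U: inherits non-unit rules of {G, S, U} → GS | Gh | SU | UGG | f | h.

S -> h | UGG; G -> f | h | GS | Gh | UGG; U -> f | h | GS | Gh | SU | UGG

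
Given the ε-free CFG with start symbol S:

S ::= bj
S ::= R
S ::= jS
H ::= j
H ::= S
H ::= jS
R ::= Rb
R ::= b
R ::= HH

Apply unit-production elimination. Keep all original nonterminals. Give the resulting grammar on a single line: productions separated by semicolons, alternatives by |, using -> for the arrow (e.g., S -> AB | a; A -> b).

S -> b | HH | Rb | bj | jS; H -> b | j | HH | Rb | bj | jS; R -> b | HH | Rb

Unit productions: H->S, S->R.
Unit pairs (A ⇒* B via units): (H,R), (H,S), (S,R).
S: inherits non-unit rules of {R, S} → HH | Rb | b | bj | jS.
H: inherits non-unit rules of {H, R, S} → HH | Rb | b | bj | j | jS.
R: inherits non-unit rules of {R} → HH | Rb | b.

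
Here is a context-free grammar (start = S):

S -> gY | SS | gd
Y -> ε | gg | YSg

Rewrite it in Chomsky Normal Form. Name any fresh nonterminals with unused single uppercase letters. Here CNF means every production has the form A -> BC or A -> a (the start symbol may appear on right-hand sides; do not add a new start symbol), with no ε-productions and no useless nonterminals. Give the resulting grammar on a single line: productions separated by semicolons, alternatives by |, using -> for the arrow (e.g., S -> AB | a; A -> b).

S -> g | AB | AY | SS; A -> g; B -> d; C -> SA; Y -> AA | SA | YC

Nullable: {Y}; after ε-elimination: S -> g | SS | gY | gd; Y -> Sg | gg | YSg.
No unit productions to eliminate.
TERM: introduce B -> d, A -> g and substitute in every rule of length ≥2.
BIN: Y -> YSA becomes Y -> YC, C -> SA.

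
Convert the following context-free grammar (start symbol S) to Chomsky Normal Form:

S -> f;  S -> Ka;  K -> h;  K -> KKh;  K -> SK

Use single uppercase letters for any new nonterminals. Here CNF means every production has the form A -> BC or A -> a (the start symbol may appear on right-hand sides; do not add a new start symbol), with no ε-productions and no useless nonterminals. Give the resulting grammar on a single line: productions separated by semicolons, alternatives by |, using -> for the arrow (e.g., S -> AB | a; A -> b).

No ε-productions.
No unit productions to eliminate.
TERM: introduce B -> a, A -> h and substitute in every rule of length ≥2.
BIN: K -> KKA becomes K -> KC, C -> KA.

S -> f | KB; A -> h; B -> a; C -> KA; K -> h | KC | SK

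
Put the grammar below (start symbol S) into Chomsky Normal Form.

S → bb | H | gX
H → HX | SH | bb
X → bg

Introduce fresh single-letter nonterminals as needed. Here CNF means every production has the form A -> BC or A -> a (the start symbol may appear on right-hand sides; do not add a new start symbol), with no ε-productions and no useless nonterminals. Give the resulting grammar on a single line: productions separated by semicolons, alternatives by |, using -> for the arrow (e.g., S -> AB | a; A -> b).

S -> AA | BX | HX | SH; A -> b; B -> g; H -> AA | HX | SH; X -> AB

No ε-productions.
After unit-elimination: S -> HX | SH | bb | gX; H -> HX | SH | bb; X -> bg.
TERM: introduce A -> b, B -> g and substitute in every rule of length ≥2.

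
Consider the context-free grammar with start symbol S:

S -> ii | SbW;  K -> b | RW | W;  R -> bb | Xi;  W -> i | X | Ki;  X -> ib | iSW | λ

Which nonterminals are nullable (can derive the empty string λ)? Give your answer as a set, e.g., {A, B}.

{K, W, X}

Directly nullable (have an ε-rule): {X}.
W is nullable via W -> X (every symbol on the right is already known nullable).
K is nullable via K -> W (every symbol on the right is already known nullable).
Not nullable: R, S — each has a terminal in every rule's right-hand side or depends on a non-nullable symbol.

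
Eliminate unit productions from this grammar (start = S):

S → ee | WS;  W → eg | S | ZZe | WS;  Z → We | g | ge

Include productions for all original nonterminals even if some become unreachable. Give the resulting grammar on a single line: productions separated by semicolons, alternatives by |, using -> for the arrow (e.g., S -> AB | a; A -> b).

Unit productions: W->S.
Unit pairs (A ⇒* B via units): (W,S).
S: inherits non-unit rules of {S} → WS | ee.
W: inherits non-unit rules of {S, W} → WS | ZZe | ee | eg.
Z: inherits non-unit rules of {Z} → We | g | ge.

S -> WS | ee; W -> WS | ee | eg | ZZe; Z -> g | We | ge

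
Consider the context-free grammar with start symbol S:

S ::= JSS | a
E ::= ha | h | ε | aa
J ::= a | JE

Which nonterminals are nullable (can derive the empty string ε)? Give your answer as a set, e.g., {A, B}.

{E}

Directly nullable (have an ε-rule): {E}.
Not nullable: J, S — each has a terminal in every rule's right-hand side or depends on a non-nullable symbol.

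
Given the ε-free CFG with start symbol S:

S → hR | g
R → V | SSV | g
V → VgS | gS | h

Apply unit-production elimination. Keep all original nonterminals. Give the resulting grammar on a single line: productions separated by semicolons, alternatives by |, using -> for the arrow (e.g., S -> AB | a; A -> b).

Unit productions: R->V.
Unit pairs (A ⇒* B via units): (R,V).
S: inherits non-unit rules of {S} → g | hR.
R: inherits non-unit rules of {R, V} → SSV | VgS | g | gS | h.
V: inherits non-unit rules of {V} → VgS | gS | h.

S -> g | hR; R -> g | h | gS | SSV | VgS; V -> h | gS | VgS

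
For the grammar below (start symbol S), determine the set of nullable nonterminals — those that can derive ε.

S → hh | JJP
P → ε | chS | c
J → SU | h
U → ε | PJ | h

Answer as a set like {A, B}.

{P, U}

Directly nullable (have an ε-rule): {P, U}.
Not nullable: J, S — each has a terminal in every rule's right-hand side or depends on a non-nullable symbol.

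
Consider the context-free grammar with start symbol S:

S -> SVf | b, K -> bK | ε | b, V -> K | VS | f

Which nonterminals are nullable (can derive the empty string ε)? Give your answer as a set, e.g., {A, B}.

{K, V}

Directly nullable (have an ε-rule): {K}.
V is nullable via V -> K (every symbol on the right is already known nullable).
Not nullable: S — each has a terminal in every rule's right-hand side or depends on a non-nullable symbol.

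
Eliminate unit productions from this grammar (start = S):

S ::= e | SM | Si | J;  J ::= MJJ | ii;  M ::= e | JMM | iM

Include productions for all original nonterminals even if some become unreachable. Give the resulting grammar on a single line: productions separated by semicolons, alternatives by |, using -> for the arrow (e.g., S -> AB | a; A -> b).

Unit productions: S->J.
Unit pairs (A ⇒* B via units): (S,J).
S: inherits non-unit rules of {J, S} → MJJ | SM | Si | e | ii.
J: inherits non-unit rules of {J} → MJJ | ii.
M: inherits non-unit rules of {M} → JMM | e | iM.

S -> e | SM | Si | ii | MJJ; J -> ii | MJJ; M -> e | iM | JMM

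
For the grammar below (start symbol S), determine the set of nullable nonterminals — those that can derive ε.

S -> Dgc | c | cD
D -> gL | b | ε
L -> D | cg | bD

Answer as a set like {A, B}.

Directly nullable (have an ε-rule): {D}.
L is nullable via L -> D (every symbol on the right is already known nullable).
Not nullable: S — each has a terminal in every rule's right-hand side or depends on a non-nullable symbol.

{D, L}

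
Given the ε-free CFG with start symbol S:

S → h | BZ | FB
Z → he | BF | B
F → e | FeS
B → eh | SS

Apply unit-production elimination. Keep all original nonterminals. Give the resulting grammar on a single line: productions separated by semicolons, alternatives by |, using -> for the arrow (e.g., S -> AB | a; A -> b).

S -> h | BZ | FB; B -> SS | eh; F -> e | FeS; Z -> BF | SS | eh | he

Unit productions: Z->B.
Unit pairs (A ⇒* B via units): (Z,B).
S: inherits non-unit rules of {S} → BZ | FB | h.
B: inherits non-unit rules of {B} → SS | eh.
F: inherits non-unit rules of {F} → FeS | e.
Z: inherits non-unit rules of {B, Z} → BF | SS | eh | he.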